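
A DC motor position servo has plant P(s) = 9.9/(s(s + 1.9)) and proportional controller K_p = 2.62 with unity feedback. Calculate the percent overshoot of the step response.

From 1 + K_pP(s) = 0: s² + 1.9s + 25.94 = 0 ⇒ ω_n = 5.093, ζ = 0.1865.
%OS = 100·exp(−πζ/√(1−ζ²)) = 100·exp(−π·0.1865/√0.9652) = 55.1%.

55.1%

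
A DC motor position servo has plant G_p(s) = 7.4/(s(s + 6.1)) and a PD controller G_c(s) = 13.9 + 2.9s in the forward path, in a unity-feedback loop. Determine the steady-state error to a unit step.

The open loop G_c(s)G_p(s) has a pole at the origin (type 1), so the static position error constant is infinite and e_ss = 1/(1+∞) = 0.

0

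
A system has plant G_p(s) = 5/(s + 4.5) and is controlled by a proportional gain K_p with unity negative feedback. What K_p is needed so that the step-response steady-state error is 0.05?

K_p = 17.1

For a type-0 loop with proportional control, e_ss = 1/(1 + K_p·G_p(0)).
G_p(0) = 1.111. Require 1/(1 + K_p·1.111) = 0.05, so 1 + 1.111·K_p = 20.
K_p = (20 − 1)/1.111 = 17.1.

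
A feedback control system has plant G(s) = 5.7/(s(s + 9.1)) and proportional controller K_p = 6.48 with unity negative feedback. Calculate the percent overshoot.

The closed-loop denominator s² + 9.1s + 36.94 gives ω_n = √36.94 = 6.077 and ζ = 9.1/(2ω_n) = 0.7487.
%OS = 100·exp(−πζ/√(1−ζ²)) = 100·exp(−π·0.7487/√0.4395) = 2.88%.

2.88%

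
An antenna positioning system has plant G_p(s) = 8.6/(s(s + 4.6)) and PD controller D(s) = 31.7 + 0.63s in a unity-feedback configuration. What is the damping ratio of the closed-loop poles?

ζ = 0.303

Forward path: (31.7 + 0.63s)·8.6/(s(s+4.6)). The closed-loop characteristic equation is s² + (4.6 + 8.6·0.63)s + 8.6·31.7 = 0.
That is s² + 10.02s + 272.6 = 0, so ω_n = 16.51 rad/s and ζ = 10.02/(2·16.51) = 0.3034.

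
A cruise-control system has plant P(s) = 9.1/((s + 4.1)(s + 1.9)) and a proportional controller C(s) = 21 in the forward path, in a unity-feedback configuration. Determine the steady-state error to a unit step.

The loop is type 0. Static position error constant K_pos = C(0)·P(0) = 21·1.168 = 24.53.
Steady-state error to a unit step: e_ss = 1/(1+K_pos) = 1/25.53 = 0.0392.

0.0392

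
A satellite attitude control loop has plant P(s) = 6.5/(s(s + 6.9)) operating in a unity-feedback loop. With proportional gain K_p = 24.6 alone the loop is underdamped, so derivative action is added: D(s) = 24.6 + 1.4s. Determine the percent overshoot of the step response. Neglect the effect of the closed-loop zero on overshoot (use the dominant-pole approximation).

7.68%

Forward path: (24.6 + 1.4s)·6.5/(s(s+6.9)). The closed-loop characteristic equation is s² + (6.9 + 6.5·1.4)s + 6.5·24.6 = 0.
That is s² + 16s + 159.9 = 0, so ω_n = 12.65 rad/s and ζ = 16/(2·12.65) = 0.6327.
%OS = 100·exp(−πζ/√(1−ζ²)) = 7.68%.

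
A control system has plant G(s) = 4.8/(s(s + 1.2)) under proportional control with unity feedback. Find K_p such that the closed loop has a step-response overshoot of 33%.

K_p = 0.677

From %OS = 100·exp(−πζ/√(1−ζ²)) = 33%, ζ = −ln(0.33)/√(π²+ln²(0.33)) = 0.3328.
Characteristic equation s² + 1.2s + 4.8K_p = 0 gives ζ = 1.2/(2√(4.8K_p)).
Setting ζ = 0.3328: √(4.8K_p) = 1.2/(2·0.3328) = 1.803, so K_p = 3.251/4.8 = 0.677.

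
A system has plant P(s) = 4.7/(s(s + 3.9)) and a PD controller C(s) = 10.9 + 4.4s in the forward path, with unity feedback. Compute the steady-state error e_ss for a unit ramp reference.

0.0761

The loop has one pole at the origin (type 1). Velocity error constant K_v = lim_{s→0} s·C(s)P(s) = 10.9·4.7/3.9 = 13.14.
Steady-state error to a unit ramp: e_ss = 1/K_v = 0.0761.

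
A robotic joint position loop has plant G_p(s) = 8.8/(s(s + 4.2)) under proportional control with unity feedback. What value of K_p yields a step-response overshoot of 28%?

K_p = 3.55

From %OS = 100·exp(−πζ/√(1−ζ²)) = 28%, ζ = −ln(0.28)/√(π²+ln²(0.28)) = 0.3755.
Characteristic equation s² + 4.2s + 8.8K_p = 0 gives ζ = 4.2/(2√(8.8K_p)).
Setting ζ = 0.3755: √(8.8K_p) = 4.2/(2·0.3755) = 5.592, so K_p = 31.27/8.8 = 3.55.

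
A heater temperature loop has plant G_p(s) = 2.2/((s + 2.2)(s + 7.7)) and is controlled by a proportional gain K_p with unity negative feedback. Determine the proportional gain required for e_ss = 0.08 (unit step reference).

K_p = 88.6

Steady-state error for a unit step on this type-0 loop is 1/(1 + K_p·G_p(0)).
G_p(0) = 0.1299. Require 1/(1 + K_p·0.1299) = 0.08, so 1 + 0.1299·K_p = 12.5.
K_p = (12.5 − 1)/0.1299 = 88.6.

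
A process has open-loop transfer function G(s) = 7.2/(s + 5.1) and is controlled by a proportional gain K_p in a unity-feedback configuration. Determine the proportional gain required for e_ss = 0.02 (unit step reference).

K_p = 34.7

The loop is type 0, so e_ss(step) = 1/(1 + K_pos) with K_pos = K_p·G(0).
G(0) = 1.412. Require 1/(1 + K_p·1.412) = 0.02, so 1 + 1.412·K_p = 50.
K_p = (50 − 1)/1.412 = 34.7.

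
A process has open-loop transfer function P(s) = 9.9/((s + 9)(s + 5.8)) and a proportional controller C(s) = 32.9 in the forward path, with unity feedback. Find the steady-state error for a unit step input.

0.138

The loop is type 0. Static position error constant K_pos = C(0)·P(0) = 32.9·0.1897 = 6.24.
Steady-state error to a unit step: e_ss = 1/(1+K_pos) = 1/7.24 = 0.138.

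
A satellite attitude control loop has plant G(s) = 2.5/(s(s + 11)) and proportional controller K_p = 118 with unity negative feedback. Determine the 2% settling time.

Closed-loop characteristic equation: s² + 11s + 295 = 0, so ω_n = 17.18 rad/s and ζ = 11/(2·17.18) = 0.3202.
2% settling time T_s ≈ 4/(ζω_n) = 4/5.5 = 0.727 s.

T_s ≈ 0.727 s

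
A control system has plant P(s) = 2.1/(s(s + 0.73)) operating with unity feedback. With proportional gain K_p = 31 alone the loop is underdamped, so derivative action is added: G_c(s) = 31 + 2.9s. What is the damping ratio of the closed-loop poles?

Forward path: (31 + 2.9s)·2.1/(s(s+0.73)). The closed-loop characteristic equation is s² + (0.73 + 2.1·2.9)s + 2.1·31 = 0.
That is s² + 6.82s + 65.1 = 0, so ω_n = 8.068 rad/s and ζ = 6.82/(2·8.068) = 0.4226.

ζ = 0.423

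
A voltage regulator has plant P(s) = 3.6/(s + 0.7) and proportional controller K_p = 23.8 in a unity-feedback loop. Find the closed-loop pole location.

Closed-loop transfer function: T(s) = K_p·P(s)/(1 + K_p·P(s)) = 85.68/(s + 0.7 + 85.68) = 85.68/(s + 86.38).
The closed-loop pole is at s = −86.38.

s = -86.38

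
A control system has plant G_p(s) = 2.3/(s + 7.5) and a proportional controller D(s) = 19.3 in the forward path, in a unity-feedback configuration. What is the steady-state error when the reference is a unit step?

The loop is type 0. Static position error constant K_pos = D(0)·G_p(0) = 19.3·0.3067 = 5.919.
Steady-state error to a unit step: e_ss = 1/(1+K_pos) = 1/6.919 = 0.145.

0.145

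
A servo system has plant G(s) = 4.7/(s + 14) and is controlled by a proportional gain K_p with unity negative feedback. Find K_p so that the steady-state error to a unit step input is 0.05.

Steady-state error for a unit step on this type-0 loop is 1/(1 + K_p·G(0)).
G(0) = 0.3357. Require 1/(1 + K_p·0.3357) = 0.05, so 1 + 0.3357·K_p = 20.
K_p = (20 − 1)/0.3357 = 56.6.

K_p = 56.6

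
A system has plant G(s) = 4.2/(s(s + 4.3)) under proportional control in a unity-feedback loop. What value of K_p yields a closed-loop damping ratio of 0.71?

K_p = 2.18

Closed-loop characteristic equation: s² + 4.3s + K_p·4.2 = 0.
So ω_n = √(4.2K_p) and 2ζω_n = 4.3, giving ζ = 4.3/(2√(4.2K_p)).
Setting ζ = 0.71: √(4.2K_p) = 4.3/(2·0.71) = 3.028, so K_p = 9.17/4.2 = 2.18.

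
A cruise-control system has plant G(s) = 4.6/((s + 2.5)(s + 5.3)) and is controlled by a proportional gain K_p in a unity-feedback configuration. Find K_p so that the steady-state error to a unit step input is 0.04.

K_p = 69.1

The loop is type 0, so e_ss(step) = 1/(1 + K_pos) with K_pos = K_p·G(0).
G(0) = 0.3472. Require 1/(1 + K_p·0.3472) = 0.04, so 1 + 0.3472·K_p = 25.
K_p = (25 − 1)/0.3472 = 69.1.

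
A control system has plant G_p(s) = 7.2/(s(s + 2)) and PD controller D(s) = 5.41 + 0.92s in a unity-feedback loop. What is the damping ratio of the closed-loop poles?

Forward path: (5.41 + 0.92s)·7.2/(s(s+2)). The closed-loop characteristic equation is s² + (2 + 7.2·0.92)s + 7.2·5.41 = 0.
That is s² + 8.624s + 38.95 = 0, so ω_n = 6.241 rad/s and ζ = 8.624/(2·6.241) = 0.6909.

ζ = 0.691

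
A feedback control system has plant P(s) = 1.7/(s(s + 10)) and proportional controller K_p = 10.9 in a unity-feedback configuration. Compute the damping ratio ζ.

With unity feedback the closed-loop characteristic equation is s² + 10s + 10.9·1.7 = s² + 10s + 18.53 = 0.
Matching s² + 2ζω_n s + ω_n²: ω_n = √18.53 = 4.305 rad/s and 2ζω_n = 10, so ζ = 10/(2·4.305) = 1.16.

ζ = 1.16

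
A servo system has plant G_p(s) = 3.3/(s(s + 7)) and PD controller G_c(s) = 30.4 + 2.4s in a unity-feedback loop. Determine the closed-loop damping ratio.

Forward path: (30.4 + 2.4s)·3.3/(s(s+7)). The closed-loop characteristic equation is s² + (7 + 3.3·2.4)s + 3.3·30.4 = 0.
That is s² + 14.92s + 100.3 = 0, so ω_n = 10.02 rad/s and ζ = 14.92/(2·10.02) = 0.7448.

ζ = 0.745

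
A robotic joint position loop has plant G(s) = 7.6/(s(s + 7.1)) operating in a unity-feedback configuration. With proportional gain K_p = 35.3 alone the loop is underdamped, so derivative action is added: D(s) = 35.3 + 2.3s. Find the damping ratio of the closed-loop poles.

ζ = 0.75

Forward path: (35.3 + 2.3s)·7.6/(s(s+7.1)). The closed-loop characteristic equation is s² + (7.1 + 7.6·2.3)s + 7.6·35.3 = 0.
That is s² + 24.58s + 268.3 = 0, so ω_n = 16.38 rad/s and ζ = 24.58/(2·16.38) = 0.7503.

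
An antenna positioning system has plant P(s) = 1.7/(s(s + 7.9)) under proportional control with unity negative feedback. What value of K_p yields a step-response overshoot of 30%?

K_p = 71.7

From %OS = 100·exp(−πζ/√(1−ζ²)) = 30%, ζ = −ln(0.3)/√(π²+ln²(0.3)) = 0.3579.
Characteristic equation s² + 7.9s + 1.7K_p = 0 gives ζ = 7.9/(2√(1.7K_p)).
Setting ζ = 0.3579: √(1.7K_p) = 7.9/(2·0.3579) = 11.04, so K_p = 121.8/1.7 = 71.7.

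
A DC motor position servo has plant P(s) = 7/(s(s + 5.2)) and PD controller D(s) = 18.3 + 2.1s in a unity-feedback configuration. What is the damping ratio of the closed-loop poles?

Forward path: (18.3 + 2.1s)·7/(s(s+5.2)). The closed-loop characteristic equation is s² + (5.2 + 7·2.1)s + 7·18.3 = 0.
That is s² + 19.9s + 128.1 = 0, so ω_n = 11.32 rad/s and ζ = 19.9/(2·11.32) = 0.8791.

ζ = 0.879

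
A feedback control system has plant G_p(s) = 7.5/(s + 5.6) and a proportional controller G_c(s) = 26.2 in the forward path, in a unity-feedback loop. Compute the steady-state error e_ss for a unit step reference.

0.0277

The loop is type 0. Static position error constant K_pos = G_c(0)·G_p(0) = 26.2·1.339 = 35.09.
Steady-state error to a unit step: e_ss = 1/(1+K_pos) = 1/36.09 = 0.0277.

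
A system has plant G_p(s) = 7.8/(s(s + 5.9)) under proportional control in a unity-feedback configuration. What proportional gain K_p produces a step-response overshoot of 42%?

K_p = 15.7

From %OS = 100·exp(−πζ/√(1−ζ²)) = 42%, ζ = −ln(0.42)/√(π²+ln²(0.42)) = 0.2662.
Characteristic equation s² + 5.9s + 7.8K_p = 0 gives ζ = 5.9/(2√(7.8K_p)).
Setting ζ = 0.2662: √(7.8K_p) = 5.9/(2·0.2662) = 11.08, so K_p = 122.8/7.8 = 15.7.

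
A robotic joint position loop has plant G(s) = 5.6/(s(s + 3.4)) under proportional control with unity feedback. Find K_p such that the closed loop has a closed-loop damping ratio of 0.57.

K_p = 1.59

Closed-loop characteristic equation: s² + 3.4s + K_p·5.6 = 0.
So ω_n = √(5.6K_p) and 2ζω_n = 3.4, giving ζ = 3.4/(2√(5.6K_p)).
Setting ζ = 0.57: √(5.6K_p) = 3.4/(2·0.57) = 2.982, so K_p = 8.895/5.6 = 1.59.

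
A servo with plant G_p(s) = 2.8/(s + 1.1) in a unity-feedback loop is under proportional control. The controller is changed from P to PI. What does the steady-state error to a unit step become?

0

Adding integral action puts a pole at s = 0 in the forward path, raising the system type to 1; a type-1 loop has zero steady-state error to a step.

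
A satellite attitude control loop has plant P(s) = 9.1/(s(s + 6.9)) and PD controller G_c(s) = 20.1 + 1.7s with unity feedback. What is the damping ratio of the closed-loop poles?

Forward path: (20.1 + 1.7s)·9.1/(s(s+6.9)). The closed-loop characteristic equation is s² + (6.9 + 9.1·1.7)s + 9.1·20.1 = 0.
That is s² + 22.37s + 182.9 = 0, so ω_n = 13.52 rad/s and ζ = 22.37/(2·13.52) = 0.827.

ζ = 0.827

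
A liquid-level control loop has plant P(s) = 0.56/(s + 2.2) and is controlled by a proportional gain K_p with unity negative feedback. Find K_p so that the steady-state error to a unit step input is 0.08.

Steady-state error for a unit step on this type-0 loop is 1/(1 + K_p·P(0)).
P(0) = 0.2545. Require 1/(1 + K_p·0.2545) = 0.08, so 1 + 0.2545·K_p = 12.5.
K_p = (12.5 − 1)/0.2545 = 45.2.

K_p = 45.2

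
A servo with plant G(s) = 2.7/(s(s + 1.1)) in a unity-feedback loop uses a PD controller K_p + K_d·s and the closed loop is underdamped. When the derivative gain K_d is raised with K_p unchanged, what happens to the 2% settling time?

Characteristic equation s² + (1.1 + 2.7K_d)s + 2.7K_p = 0: raising K_d increases ζω_n = (1.1+2.7K_d)/2 while the loop stays underdamped, so T_s ≈ 4/(ζω_n) decreases.

decrease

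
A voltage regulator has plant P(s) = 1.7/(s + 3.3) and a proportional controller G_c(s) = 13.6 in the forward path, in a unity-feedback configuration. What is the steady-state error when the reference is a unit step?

0.125

The loop is type 0. Static position error constant K_pos = G_c(0)·P(0) = 13.6·0.5152 = 7.006.
Steady-state error to a unit step: e_ss = 1/(1+K_pos) = 1/8.006 = 0.125.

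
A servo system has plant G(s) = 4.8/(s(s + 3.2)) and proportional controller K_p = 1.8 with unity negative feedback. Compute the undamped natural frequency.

With unity feedback the closed-loop characteristic equation is s² + 3.2s + 1.8·4.8 = s² + 3.2s + 8.64 = 0.
So ω_n² = 8.64 ⇒ ω_n = 2.939 rad/s, and ζ = 3.2/(2ω_n) = 0.544.

ω_n = 2.94 rad/s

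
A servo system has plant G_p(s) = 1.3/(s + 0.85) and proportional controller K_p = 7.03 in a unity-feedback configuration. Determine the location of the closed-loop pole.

Closed-loop transfer function: T(s) = K_p·G_p(s)/(1 + K_p·G_p(s)) = 9.139/(s + 0.85 + 9.139) = 9.139/(s + 9.989).
The closed-loop pole is at s = −9.989.

s = -9.989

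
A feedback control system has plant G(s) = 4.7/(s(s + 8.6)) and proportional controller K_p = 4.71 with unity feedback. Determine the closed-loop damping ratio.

ζ = 0.914

With unity feedback the closed-loop characteristic equation is s² + 8.6s + 4.71·4.7 = s² + 8.6s + 22.14 = 0.
Matching s² + 2ζω_n s + ω_n²: ω_n = √22.14 = 4.705 rad/s and 2ζω_n = 8.6, so ζ = 8.6/(2·4.705) = 0.914.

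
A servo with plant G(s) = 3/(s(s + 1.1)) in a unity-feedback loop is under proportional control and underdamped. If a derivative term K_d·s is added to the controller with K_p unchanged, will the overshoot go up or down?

The derivative term adds K·K_d to the s-coefficient of the characteristic equation, raising 2ζω_n while ω_n is unchanged; ζ increases, so overshoot decreases.

decrease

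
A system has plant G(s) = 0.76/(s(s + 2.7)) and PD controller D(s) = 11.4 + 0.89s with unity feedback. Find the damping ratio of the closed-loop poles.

Forward path: (11.4 + 0.89s)·0.76/(s(s+2.7)). The closed-loop characteristic equation is s² + (2.7 + 0.76·0.89)s + 0.76·11.4 = 0.
That is s² + 3.376s + 8.664 = 0, so ω_n = 2.943 rad/s and ζ = 3.376/(2·2.943) = 0.5735.

ζ = 0.574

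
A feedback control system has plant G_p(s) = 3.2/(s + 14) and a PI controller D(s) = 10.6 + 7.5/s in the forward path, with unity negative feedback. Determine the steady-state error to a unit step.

The open loop D(s)G_p(s) has a pole at the origin (type 1), so the static position error constant is infinite and e_ss = 1/(1+∞) = 0.

0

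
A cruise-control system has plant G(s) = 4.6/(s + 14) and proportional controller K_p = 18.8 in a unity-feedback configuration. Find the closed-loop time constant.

Closed-loop transfer function: T(s) = K_p·G(s)/(1 + K_p·G(s)) = 86.48/(s + 14 + 86.48) = 86.48/(s + 100.5).
Time constant τ = 1/100.5 = 0.00995 s.

τ = 0.00995 s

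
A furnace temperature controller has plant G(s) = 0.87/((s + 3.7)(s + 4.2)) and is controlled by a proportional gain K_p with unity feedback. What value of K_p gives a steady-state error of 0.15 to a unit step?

Steady-state error for a unit step on this type-0 loop is 1/(1 + K_p·G(0)).
G(0) = 0.05598. Require 1/(1 + K_p·0.05598) = 0.15, so 1 + 0.05598·K_p = 6.667.
K_p = (6.667 − 1)/0.05598 = 101.

K_p = 101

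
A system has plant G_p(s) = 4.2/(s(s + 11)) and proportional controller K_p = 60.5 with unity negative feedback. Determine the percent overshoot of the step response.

31.5%

Closed-loop characteristic equation: s² + 11s + 254.1 = 0, so ω_n = 15.94 rad/s and ζ = 11/(2·15.94) = 0.345.
%OS = 100·exp(−πζ/√(1−ζ²)) = 100·exp(−π·0.345/√0.881) = 31.5%.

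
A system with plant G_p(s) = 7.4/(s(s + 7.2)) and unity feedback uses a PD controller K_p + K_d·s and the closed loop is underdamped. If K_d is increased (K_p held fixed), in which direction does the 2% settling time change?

decrease

Characteristic equation s² + (7.2 + 7.4K_d)s + 7.4K_p = 0: raising K_d increases ζω_n = (7.2+7.4K_d)/2 while the loop stays underdamped, so T_s ≈ 4/(ζω_n) decreases.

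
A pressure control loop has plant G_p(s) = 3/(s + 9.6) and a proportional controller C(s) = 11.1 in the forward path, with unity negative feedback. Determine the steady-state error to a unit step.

The loop is type 0. Static position error constant K_pos = C(0)·G_p(0) = 11.1·0.3125 = 3.469.
Steady-state error to a unit step: e_ss = 1/(1+K_pos) = 1/4.469 = 0.224.

0.224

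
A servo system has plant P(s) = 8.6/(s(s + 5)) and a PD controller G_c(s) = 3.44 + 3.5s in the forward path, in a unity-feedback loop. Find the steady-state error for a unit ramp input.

The loop has one pole at the origin (type 1). Velocity error constant K_v = lim_{s→0} s·G_c(s)P(s) = 3.44·8.6/5 = 5.917.
Steady-state error to a unit ramp: e_ss = 1/K_v = 0.169.

0.169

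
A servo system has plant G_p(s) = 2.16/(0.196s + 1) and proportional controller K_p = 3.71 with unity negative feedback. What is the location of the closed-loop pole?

s = -45.99

Closed loop: T(s) = K_p·G_p/(1+K_p·G_p) = 8.014/(0.196s + 1 + 8.014), with pole at s = −(1 + 8.014)/0.196 = −45.99.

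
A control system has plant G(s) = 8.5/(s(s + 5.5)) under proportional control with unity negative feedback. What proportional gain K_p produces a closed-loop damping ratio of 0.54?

Closed-loop characteristic equation: s² + 5.5s + K_p·8.5 = 0.
So ω_n = √(8.5K_p) and 2ζω_n = 5.5, giving ζ = 5.5/(2√(8.5K_p)).
Setting ζ = 0.54: √(8.5K_p) = 5.5/(2·0.54) = 5.093, so K_p = 25.93/8.5 = 3.05.

K_p = 3.05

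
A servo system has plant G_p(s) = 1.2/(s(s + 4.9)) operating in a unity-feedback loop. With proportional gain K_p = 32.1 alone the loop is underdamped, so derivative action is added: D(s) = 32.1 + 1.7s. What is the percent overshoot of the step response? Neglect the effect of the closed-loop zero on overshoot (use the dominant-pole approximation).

12%

Forward path: (32.1 + 1.7s)·1.2/(s(s+4.9)). The closed-loop characteristic equation is s² + (4.9 + 1.2·1.7)s + 1.2·32.1 = 0.
That is s² + 6.94s + 38.52 = 0, so ω_n = 6.206 rad/s and ζ = 6.94/(2·6.206) = 0.5591.
%OS = 100·exp(−πζ/√(1−ζ²)) = 12%.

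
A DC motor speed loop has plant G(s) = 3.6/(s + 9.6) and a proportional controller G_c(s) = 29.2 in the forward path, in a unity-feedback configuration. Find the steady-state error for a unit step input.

The loop is type 0. Static position error constant K_pos = G_c(0)·G(0) = 29.2·0.375 = 10.95.
Steady-state error to a unit step: e_ss = 1/(1+K_pos) = 1/11.95 = 0.0837.

0.0837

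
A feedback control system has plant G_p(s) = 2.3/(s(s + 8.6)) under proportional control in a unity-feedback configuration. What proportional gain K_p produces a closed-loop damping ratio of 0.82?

K_p = 12

Closed-loop characteristic equation: s² + 8.6s + K_p·2.3 = 0.
So ω_n = √(2.3K_p) and 2ζω_n = 8.6, giving ζ = 8.6/(2√(2.3K_p)).
Setting ζ = 0.82: √(2.3K_p) = 8.6/(2·0.82) = 5.244, so K_p = 27.5/2.3 = 12.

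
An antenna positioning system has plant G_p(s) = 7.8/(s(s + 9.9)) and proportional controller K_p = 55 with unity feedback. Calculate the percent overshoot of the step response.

46.2%

Closed-loop characteristic equation: s² + 9.9s + 429 = 0, so ω_n = 20.71 rad/s and ζ = 9.9/(2·20.71) = 0.239.
%OS = 100·exp(−πζ/√(1−ζ²)) = 100·exp(−π·0.239/√0.9429) = 46.2%.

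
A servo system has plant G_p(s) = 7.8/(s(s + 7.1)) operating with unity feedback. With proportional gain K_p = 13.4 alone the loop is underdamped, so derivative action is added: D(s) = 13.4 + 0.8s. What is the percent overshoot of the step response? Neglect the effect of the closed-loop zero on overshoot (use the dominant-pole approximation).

6.69%

Forward path: (13.4 + 0.8s)·7.8/(s(s+7.1)). The closed-loop characteristic equation is s² + (7.1 + 7.8·0.8)s + 7.8·13.4 = 0.
That is s² + 13.34s + 104.5 = 0, so ω_n = 10.22 rad/s and ζ = 13.34/(2·10.22) = 0.6524.
%OS = 100·exp(−πζ/√(1−ζ²)) = 6.69%.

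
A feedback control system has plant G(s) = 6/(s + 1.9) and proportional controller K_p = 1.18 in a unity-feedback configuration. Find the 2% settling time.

T_s ≈ 0.445 s

Closed-loop transfer function: T(s) = K_p·G(s)/(1 + K_p·G(s)) = 7.08/(s + 1.9 + 7.08) = 7.08/(s + 8.98).
Time constant τ = 1/8.98 = 0.1114 s, so the 2% settling time is about 4τ = 0.445 s.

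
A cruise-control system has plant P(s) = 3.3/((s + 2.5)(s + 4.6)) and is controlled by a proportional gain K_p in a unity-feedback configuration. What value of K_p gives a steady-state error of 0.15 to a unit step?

K_p = 19.7

For a type-0 loop with proportional control, e_ss = 1/(1 + K_p·P(0)).
P(0) = 0.287. Require 1/(1 + K_p·0.287) = 0.15, so 1 + 0.287·K_p = 6.667.
K_p = (6.667 − 1)/0.287 = 19.7.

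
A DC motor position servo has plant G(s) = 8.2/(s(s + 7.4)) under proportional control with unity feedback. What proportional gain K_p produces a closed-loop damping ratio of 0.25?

Closed-loop characteristic equation: s² + 7.4s + K_p·8.2 = 0.
So ω_n = √(8.2K_p) and 2ζω_n = 7.4, giving ζ = 7.4/(2√(8.2K_p)).
Setting ζ = 0.25: √(8.2K_p) = 7.4/(2·0.25) = 14.8, so K_p = 219/8.2 = 26.7.

K_p = 26.7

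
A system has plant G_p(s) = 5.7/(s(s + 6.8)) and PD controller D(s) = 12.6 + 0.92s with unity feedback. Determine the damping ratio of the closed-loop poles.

ζ = 0.711

Forward path: (12.6 + 0.92s)·5.7/(s(s+6.8)). The closed-loop characteristic equation is s² + (6.8 + 5.7·0.92)s + 5.7·12.6 = 0.
That is s² + 12.04s + 71.82 = 0, so ω_n = 8.475 rad/s and ζ = 12.04/(2·8.475) = 0.7106.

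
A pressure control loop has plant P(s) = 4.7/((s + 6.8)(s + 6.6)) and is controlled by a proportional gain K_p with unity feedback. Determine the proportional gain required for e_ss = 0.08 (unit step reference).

The loop is type 0, so e_ss(step) = 1/(1 + K_pos) with K_pos = K_p·P(0).
P(0) = 0.1047. Require 1/(1 + K_p·0.1047) = 0.08, so 1 + 0.1047·K_p = 12.5.
K_p = (12.5 − 1)/0.1047 = 110.

K_p = 110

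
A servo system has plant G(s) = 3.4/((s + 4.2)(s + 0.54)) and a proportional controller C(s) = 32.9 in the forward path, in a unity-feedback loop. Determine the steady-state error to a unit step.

The loop is type 0. Static position error constant K_pos = C(0)·G(0) = 32.9·1.499 = 49.32.
Steady-state error to a unit step: e_ss = 1/(1+K_pos) = 1/50.32 = 0.0199.

0.0199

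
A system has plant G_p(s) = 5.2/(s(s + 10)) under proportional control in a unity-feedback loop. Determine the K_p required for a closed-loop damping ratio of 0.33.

K_p = 44.1

Closed-loop characteristic equation: s² + 10s + K_p·5.2 = 0.
So ω_n = √(5.2K_p) and 2ζω_n = 10, giving ζ = 10/(2√(5.2K_p)).
Setting ζ = 0.33: √(5.2K_p) = 10/(2·0.33) = 15.15, so K_p = 229.6/5.2 = 44.1.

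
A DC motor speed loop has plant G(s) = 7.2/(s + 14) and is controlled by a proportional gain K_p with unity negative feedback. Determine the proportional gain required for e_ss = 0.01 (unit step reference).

K_p = 192

For a type-0 loop with proportional control, e_ss = 1/(1 + K_p·G(0)).
G(0) = 0.5143. Require 1/(1 + K_p·0.5143) = 0.01, so 1 + 0.5143·K_p = 100.
K_p = (100 − 1)/0.5143 = 192.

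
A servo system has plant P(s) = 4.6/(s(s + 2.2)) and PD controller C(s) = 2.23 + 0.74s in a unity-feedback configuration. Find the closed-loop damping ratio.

Forward path: (2.23 + 0.74s)·4.6/(s(s+2.2)). The closed-loop characteristic equation is s² + (2.2 + 4.6·0.74)s + 4.6·2.23 = 0.
That is s² + 5.604s + 10.26 = 0, so ω_n = 3.203 rad/s and ζ = 5.604/(2·3.203) = 0.8749.

ζ = 0.875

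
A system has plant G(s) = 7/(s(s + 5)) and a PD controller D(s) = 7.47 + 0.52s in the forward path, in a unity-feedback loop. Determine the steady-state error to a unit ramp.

The loop has one pole at the origin (type 1). Velocity error constant K_v = lim_{s→0} s·D(s)G(s) = 7.47·7/5 = 10.46.
Steady-state error to a unit ramp: e_ss = 1/K_v = 0.0956.

0.0956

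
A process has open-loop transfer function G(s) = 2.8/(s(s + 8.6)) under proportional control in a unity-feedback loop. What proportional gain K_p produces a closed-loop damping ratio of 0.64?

Closed-loop characteristic equation: s² + 8.6s + K_p·2.8 = 0.
So ω_n = √(2.8K_p) and 2ζω_n = 8.6, giving ζ = 8.6/(2√(2.8K_p)).
Setting ζ = 0.64: √(2.8K_p) = 8.6/(2·0.64) = 6.719, so K_p = 45.14/2.8 = 16.1.

K_p = 16.1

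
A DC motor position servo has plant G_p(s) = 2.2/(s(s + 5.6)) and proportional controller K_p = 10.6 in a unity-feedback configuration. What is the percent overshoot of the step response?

10.7%

From 1 + K_pG_p(s) = 0: s² + 5.6s + 23.32 = 0 ⇒ ω_n = 4.829, ζ = 0.5798.
%OS = 100·exp(−πζ/√(1−ζ²)) = 100·exp(−π·0.5798/√0.6638) = 10.7%.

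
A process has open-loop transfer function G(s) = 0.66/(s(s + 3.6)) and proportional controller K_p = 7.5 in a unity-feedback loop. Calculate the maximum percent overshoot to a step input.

1.32%

From 1 + K_pG(s) = 0: s² + 3.6s + 4.95 = 0 ⇒ ω_n = 2.225, ζ = 0.809.
%OS = 100·exp(−πζ/√(1−ζ²)) = 100·exp(−π·0.809/√0.3455) = 1.32%.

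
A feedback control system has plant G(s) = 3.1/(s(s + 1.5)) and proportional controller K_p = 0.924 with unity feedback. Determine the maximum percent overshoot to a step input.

21.2%

The closed-loop denominator s² + 1.5s + 2.864 gives ω_n = √2.864 = 1.692 and ζ = 1.5/(2ω_n) = 0.4431.
%OS = 100·exp(−πζ/√(1−ζ²)) = 100·exp(−π·0.4431/√0.8036) = 21.2%.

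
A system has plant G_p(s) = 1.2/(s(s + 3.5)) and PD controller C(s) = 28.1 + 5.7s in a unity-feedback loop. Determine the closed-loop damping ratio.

Forward path: (28.1 + 5.7s)·1.2/(s(s+3.5)). The closed-loop characteristic equation is s² + (3.5 + 1.2·5.7)s + 1.2·28.1 = 0.
That is s² + 10.34s + 33.72 = 0, so ω_n = 5.807 rad/s and ζ = 10.34/(2·5.807) = 0.8903.

ζ = 0.89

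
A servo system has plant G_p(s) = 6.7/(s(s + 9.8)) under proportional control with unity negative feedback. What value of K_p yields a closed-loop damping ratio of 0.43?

Closed-loop characteristic equation: s² + 9.8s + K_p·6.7 = 0.
So ω_n = √(6.7K_p) and 2ζω_n = 9.8, giving ζ = 9.8/(2√(6.7K_p)).
Setting ζ = 0.43: √(6.7K_p) = 9.8/(2·0.43) = 11.4, so K_p = 129.9/6.7 = 19.4.

K_p = 19.4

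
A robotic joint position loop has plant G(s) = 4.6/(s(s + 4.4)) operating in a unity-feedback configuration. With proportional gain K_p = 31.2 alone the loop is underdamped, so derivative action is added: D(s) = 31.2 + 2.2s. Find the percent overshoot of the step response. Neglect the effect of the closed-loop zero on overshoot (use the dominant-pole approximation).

Forward path: (31.2 + 2.2s)·4.6/(s(s+4.4)). The closed-loop characteristic equation is s² + (4.4 + 4.6·2.2)s + 4.6·31.2 = 0.
That is s² + 14.52s + 143.5 = 0, so ω_n = 11.98 rad/s and ζ = 14.52/(2·11.98) = 0.606.
%OS = 100·exp(−πζ/√(1−ζ²)) = 9.13%.

9.13%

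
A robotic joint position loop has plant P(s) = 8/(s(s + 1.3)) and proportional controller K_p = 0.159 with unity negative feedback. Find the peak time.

Closed-loop characteristic equation: s² + 1.3s + 1.272 = 0, so ω_n = 1.128 rad/s and ζ = 1.3/(2·1.128) = 0.5763.
Damped frequency ω_d = ω_n√(1−ζ²) = 0.9217 rad/s, so peak time T_p = π/ω_d = 3.41 s.

T_p = 3.41 s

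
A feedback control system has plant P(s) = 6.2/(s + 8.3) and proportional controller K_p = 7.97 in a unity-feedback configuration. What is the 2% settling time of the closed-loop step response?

T_s ≈ 0.0693 s

Closed-loop transfer function: T(s) = K_p·P(s)/(1 + K_p·P(s)) = 49.41/(s + 8.3 + 49.41) = 49.41/(s + 57.71).
Time constant τ = 1/57.71 = 0.01733 s, so the 2% settling time is about 4τ = 0.0693 s.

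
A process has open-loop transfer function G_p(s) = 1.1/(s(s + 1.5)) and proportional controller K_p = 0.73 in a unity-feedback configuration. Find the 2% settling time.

Closed-loop characteristic equation: s² + 1.5s + 0.803 = 0, so ω_n = 0.8961 rad/s and ζ = 1.5/(2·0.8961) = 0.837.
2% settling time T_s ≈ 4/(ζω_n) = 4/0.75 = 5.33 s.

T_s ≈ 5.33 s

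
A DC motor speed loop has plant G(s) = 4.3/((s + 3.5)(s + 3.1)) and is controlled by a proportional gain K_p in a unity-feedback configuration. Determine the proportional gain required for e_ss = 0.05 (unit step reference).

K_p = 47.9

For a type-0 loop with proportional control, e_ss = 1/(1 + K_p·G(0)).
G(0) = 0.3963. Require 1/(1 + K_p·0.3963) = 0.05, so 1 + 0.3963·K_p = 20.
K_p = (20 − 1)/0.3963 = 47.9.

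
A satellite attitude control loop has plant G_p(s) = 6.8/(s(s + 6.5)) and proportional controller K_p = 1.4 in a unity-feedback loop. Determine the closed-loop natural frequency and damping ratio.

ω_n = 3.09 rad/s, ζ = 1.05

With unity feedback the closed-loop characteristic equation is s² + 6.5s + 1.4·6.8 = s² + 6.5s + 9.52 = 0.
So ω_n² = 9.52 ⇒ ω_n = 3.085 rad/s, and ζ = 6.5/(2ω_n) = 1.05.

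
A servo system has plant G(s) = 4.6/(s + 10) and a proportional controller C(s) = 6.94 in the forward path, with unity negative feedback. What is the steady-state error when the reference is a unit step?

0.239

The loop is type 0. Static position error constant K_pos = C(0)·G(0) = 6.94·0.46 = 3.192.
Steady-state error to a unit step: e_ss = 1/(1+K_pos) = 1/4.192 = 0.239.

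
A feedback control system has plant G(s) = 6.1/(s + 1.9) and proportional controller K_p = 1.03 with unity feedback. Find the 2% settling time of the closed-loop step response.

Closed-loop transfer function: T(s) = K_p·G(s)/(1 + K_p·G(s)) = 6.283/(s + 1.9 + 6.283) = 6.283/(s + 8.183).
Time constant τ = 1/8.183 = 0.1222 s, so the 2% settling time is about 4τ = 0.489 s.

T_s ≈ 0.489 s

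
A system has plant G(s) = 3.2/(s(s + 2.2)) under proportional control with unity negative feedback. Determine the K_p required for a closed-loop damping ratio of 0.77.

K_p = 0.638

Closed-loop characteristic equation: s² + 2.2s + K_p·3.2 = 0.
So ω_n = √(3.2K_p) and 2ζω_n = 2.2, giving ζ = 2.2/(2√(3.2K_p)).
Setting ζ = 0.77: √(3.2K_p) = 2.2/(2·0.77) = 1.429, so K_p = 2.041/3.2 = 0.638.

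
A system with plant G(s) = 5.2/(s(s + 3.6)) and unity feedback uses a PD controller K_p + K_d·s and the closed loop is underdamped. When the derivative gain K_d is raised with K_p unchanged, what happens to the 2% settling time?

decrease

Characteristic equation s² + (3.6 + 5.2K_d)s + 5.2K_p = 0: raising K_d increases ζω_n = (3.6+5.2K_d)/2 while the loop stays underdamped, so T_s ≈ 4/(ζω_n) decreases.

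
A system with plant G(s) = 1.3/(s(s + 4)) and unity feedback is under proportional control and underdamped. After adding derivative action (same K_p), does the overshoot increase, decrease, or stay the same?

With PD the characteristic equation becomes s² + (a + K·K_d)s + K·K_p = 0; the damping term grows, ζ rises, overshoot falls.

decrease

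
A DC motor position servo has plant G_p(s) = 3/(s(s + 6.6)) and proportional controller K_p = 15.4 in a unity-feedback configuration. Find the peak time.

T_p = 0.529 s

From 1 + K_pG_p(s) = 0: s² + 6.6s + 46.2 = 0 ⇒ ω_n = 6.797, ζ = 0.4855.
Damped frequency ω_d = ω_n√(1−ζ²) = 5.942 rad/s, so peak time T_p = π/ω_d = 0.529 s.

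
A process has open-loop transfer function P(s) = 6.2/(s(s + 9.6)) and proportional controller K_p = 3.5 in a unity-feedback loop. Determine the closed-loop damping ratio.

ζ = 1.03

With unity feedback the closed-loop characteristic equation is s² + 9.6s + 3.5·6.2 = s² + 9.6s + 21.7 = 0.
So ω_n² = 21.7 ⇒ ω_n = 4.658 rad/s, and ζ = 9.6/(2ω_n) = 1.03.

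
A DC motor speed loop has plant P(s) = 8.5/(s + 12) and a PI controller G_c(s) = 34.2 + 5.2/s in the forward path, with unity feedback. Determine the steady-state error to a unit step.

0

The open loop G_c(s)P(s) has a pole at the origin (type 1), so the static position error constant is infinite and e_ss = 1/(1+∞) = 0.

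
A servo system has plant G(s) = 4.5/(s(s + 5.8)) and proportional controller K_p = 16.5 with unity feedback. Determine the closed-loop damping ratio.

ζ = 0.337

1 + K_p·G(s) = 0 gives s² + 5.8s + 74.25 = 0.
Matching s² + 2ζω_n s + ω_n²: ω_n = √74.25 = 8.617 rad/s and 2ζω_n = 5.8, so ζ = 5.8/(2·8.617) = 0.337.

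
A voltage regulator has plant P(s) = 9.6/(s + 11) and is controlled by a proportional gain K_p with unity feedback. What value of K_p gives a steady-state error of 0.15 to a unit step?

For a type-0 loop with proportional control, e_ss = 1/(1 + K_p·P(0)).
P(0) = 0.8727. Require 1/(1 + K_p·0.8727) = 0.15, so 1 + 0.8727·K_p = 6.667.
K_p = (6.667 − 1)/0.8727 = 6.49.

K_p = 6.49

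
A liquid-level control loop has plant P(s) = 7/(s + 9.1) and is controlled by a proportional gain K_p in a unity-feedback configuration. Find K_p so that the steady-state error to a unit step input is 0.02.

K_p = 63.7

For a type-0 loop with proportional control, e_ss = 1/(1 + K_p·P(0)).
P(0) = 0.7692. Require 1/(1 + K_p·0.7692) = 0.02, so 1 + 0.7692·K_p = 50.
K_p = (50 − 1)/0.7692 = 63.7.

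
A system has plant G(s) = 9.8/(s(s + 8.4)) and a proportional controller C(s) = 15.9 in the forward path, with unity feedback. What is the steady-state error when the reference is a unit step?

0

The open loop C(s)G(s) has a pole at the origin (type 1), so the static position error constant is infinite and e_ss = 1/(1+∞) = 0.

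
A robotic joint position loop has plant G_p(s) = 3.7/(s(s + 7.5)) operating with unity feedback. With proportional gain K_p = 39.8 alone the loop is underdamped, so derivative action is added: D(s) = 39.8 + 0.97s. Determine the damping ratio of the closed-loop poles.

Forward path: (39.8 + 0.97s)·3.7/(s(s+7.5)). The closed-loop characteristic equation is s² + (7.5 + 3.7·0.97)s + 3.7·39.8 = 0.
That is s² + 11.09s + 147.3 = 0, so ω_n = 12.14 rad/s and ζ = 11.09/(2·12.14) = 0.4569.

ζ = 0.457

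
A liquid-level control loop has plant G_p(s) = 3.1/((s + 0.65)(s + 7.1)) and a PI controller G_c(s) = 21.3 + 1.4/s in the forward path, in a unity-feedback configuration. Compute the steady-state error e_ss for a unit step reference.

0

The open loop G_c(s)G_p(s) has a pole at the origin (type 1), so the static position error constant is infinite and e_ss = 1/(1+∞) = 0.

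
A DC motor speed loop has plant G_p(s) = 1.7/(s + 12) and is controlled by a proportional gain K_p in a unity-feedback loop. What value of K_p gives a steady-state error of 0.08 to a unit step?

K_p = 81.2

Steady-state error for a unit step on this type-0 loop is 1/(1 + K_p·G_p(0)).
G_p(0) = 0.1417. Require 1/(1 + K_p·0.1417) = 0.08, so 1 + 0.1417·K_p = 12.5.
K_p = (12.5 − 1)/0.1417 = 81.2.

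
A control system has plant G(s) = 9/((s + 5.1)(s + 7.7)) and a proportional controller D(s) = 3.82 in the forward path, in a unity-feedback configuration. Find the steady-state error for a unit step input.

0.533

The loop is type 0. Static position error constant K_pos = D(0)·G(0) = 3.82·0.2292 = 0.8755.
Steady-state error to a unit step: e_ss = 1/(1+K_pos) = 1/1.875 = 0.533.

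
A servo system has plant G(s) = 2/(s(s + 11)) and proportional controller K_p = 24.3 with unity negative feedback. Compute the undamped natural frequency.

ω_n = 6.97 rad/s

1 + K_p·G(s) = 0 gives s² + 11s + 48.6 = 0.
Matching s² + 2ζω_n s + ω_n²: ω_n = √48.6 = 6.971 rad/s and 2ζω_n = 11, so ζ = 11/(2·6.971) = 0.789.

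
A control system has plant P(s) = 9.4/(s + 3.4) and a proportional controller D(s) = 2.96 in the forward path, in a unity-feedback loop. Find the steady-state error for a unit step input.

0.109

The loop is type 0. Static position error constant K_pos = D(0)·P(0) = 2.96·2.765 = 8.184.
Steady-state error to a unit step: e_ss = 1/(1+K_pos) = 1/9.184 = 0.109.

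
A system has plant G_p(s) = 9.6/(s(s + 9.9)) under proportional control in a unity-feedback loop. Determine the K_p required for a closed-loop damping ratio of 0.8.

K_p = 3.99

Closed-loop characteristic equation: s² + 9.9s + K_p·9.6 = 0.
So ω_n = √(9.6K_p) and 2ζω_n = 9.9, giving ζ = 9.9/(2√(9.6K_p)).
Setting ζ = 0.8: √(9.6K_p) = 9.9/(2·0.8) = 6.188, so K_p = 38.29/9.6 = 3.99.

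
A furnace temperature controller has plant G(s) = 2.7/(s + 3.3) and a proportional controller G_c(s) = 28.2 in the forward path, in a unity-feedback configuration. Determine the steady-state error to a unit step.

The loop is type 0. Static position error constant K_pos = G_c(0)·G(0) = 28.2·0.8182 = 23.07.
Steady-state error to a unit step: e_ss = 1/(1+K_pos) = 1/24.07 = 0.0415.

0.0415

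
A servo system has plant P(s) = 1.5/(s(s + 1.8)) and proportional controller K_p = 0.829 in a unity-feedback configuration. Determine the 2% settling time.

The closed-loop denominator s² + 1.8s + 1.244 gives ω_n = √1.244 = 1.115 and ζ = 1.8/(2ω_n) = 0.8071.
2% settling time T_s ≈ 4/(ζω_n) = 4/0.9 = 4.44 s.

T_s ≈ 4.44 s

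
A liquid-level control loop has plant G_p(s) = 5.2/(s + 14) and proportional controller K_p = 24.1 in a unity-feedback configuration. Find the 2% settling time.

T_s ≈ 0.0287 s

Closed-loop transfer function: T(s) = K_p·G_p(s)/(1 + K_p·G_p(s)) = 125.3/(s + 14 + 125.3) = 125.3/(s + 139.3).
Time constant τ = 1/139.3 = 0.007178 s, so the 2% settling time is about 4τ = 0.0287 s.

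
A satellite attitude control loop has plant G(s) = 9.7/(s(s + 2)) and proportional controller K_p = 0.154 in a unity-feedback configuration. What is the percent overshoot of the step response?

The closed-loop denominator s² + 2s + 1.494 gives ω_n = √1.494 = 1.222 and ζ = 2/(2ω_n) = 0.8182.
%OS = 100·exp(−πζ/√(1−ζ²)) = 100·exp(−π·0.8182/√0.3306) = 1.14%.

1.14%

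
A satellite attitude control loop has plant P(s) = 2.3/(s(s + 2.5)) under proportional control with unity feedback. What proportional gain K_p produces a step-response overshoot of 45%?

K_p = 11.2

From %OS = 100·exp(−πζ/√(1−ζ²)) = 45%, ζ = −ln(0.45)/√(π²+ln²(0.45)) = 0.2463.
Characteristic equation s² + 2.5s + 2.3K_p = 0 gives ζ = 2.5/(2√(2.3K_p)).
Setting ζ = 0.2463: √(2.3K_p) = 2.5/(2·0.2463) = 5.074, so K_p = 25.75/2.3 = 11.2.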